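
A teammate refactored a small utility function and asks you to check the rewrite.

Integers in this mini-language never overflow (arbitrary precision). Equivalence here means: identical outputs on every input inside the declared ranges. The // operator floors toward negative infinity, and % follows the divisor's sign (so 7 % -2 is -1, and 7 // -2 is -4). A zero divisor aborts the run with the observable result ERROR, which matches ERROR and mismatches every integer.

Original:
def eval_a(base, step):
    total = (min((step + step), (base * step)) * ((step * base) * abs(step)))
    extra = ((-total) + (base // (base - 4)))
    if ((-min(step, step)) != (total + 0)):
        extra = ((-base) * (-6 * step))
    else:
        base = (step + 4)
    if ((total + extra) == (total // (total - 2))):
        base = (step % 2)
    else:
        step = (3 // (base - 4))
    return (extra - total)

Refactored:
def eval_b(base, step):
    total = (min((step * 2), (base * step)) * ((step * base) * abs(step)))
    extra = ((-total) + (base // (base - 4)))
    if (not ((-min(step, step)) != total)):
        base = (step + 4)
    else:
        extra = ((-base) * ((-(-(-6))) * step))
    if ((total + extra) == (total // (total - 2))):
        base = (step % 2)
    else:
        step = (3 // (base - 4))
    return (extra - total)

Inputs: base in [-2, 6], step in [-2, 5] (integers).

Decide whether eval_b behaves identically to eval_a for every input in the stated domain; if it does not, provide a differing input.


Comparing the listings, the differences include: arithmetic usage differs; also boolean connective usage differs; also constant usage differs.
One worked example (base=-1, step=-1) — eval_a: total=-2, then extra=2, then ((-min(step, step)) != (total + 0)) is true, then extra=6, then ((total + extra) == (total // (total - 2))) is false, then step=-1, then returns 8; eval_b: total=-2, then extra=2, then (not ((-min(step, step)) != total)) is false, then extra=6, then ((total + extra) == (total // (total - 2))) is false, then step=-1, then returns 8; agreement on 8.
Across all 72 domain points the two functions coincide.
verdict: equivalent


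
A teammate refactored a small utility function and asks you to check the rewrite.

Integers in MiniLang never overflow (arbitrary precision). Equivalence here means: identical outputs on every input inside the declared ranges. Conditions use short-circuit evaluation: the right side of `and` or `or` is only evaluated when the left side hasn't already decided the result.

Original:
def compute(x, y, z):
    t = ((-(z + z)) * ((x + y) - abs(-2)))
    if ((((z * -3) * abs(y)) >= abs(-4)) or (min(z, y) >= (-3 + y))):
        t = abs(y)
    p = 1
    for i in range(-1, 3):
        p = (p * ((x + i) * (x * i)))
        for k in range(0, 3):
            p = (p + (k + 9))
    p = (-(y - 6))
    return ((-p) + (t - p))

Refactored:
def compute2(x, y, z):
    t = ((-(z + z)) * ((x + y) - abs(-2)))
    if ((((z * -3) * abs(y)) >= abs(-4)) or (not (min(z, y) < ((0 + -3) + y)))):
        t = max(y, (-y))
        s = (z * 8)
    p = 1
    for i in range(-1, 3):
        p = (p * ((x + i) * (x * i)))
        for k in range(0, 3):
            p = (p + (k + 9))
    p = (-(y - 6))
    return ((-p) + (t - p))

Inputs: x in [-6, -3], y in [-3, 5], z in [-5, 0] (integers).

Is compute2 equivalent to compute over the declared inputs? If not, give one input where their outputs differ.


The two versions differ — the changes include arithmetic usage differs; and statement counts differ; and comparison usage differs; and local variable names differ; and boolean connective usage differs; and constant usage differs; and min/max/abs usage differs.
Tracing x=-5, y=-1, z=-4: compute: t=-64, then ((((z * -3) * abs(y)) >= abs(-4)) or (min(z, y) >= (-3 + y))) is true, then t=1, then p=1, then (i=-1), then p=-30, then (k=0), then p=-21, then (k=1), then p=-11, then (k=2), then p=0, then (i=0), then p=0, then (k=0), then p=9, then (k=1), then p=19, then (k=2), then p=30, then (i=1), then p=600, then (k=0), then p=609, then (k=1), then p=619, then (k=2), then p=630, then (i=2), then p=18900, then (k=0), then p=18909, then (k=1), then p=18919, then (k=2), then p=18930, then p=7, then returns -13 | compute2: t=-64, then ((((z * -3) * abs(y)) >= abs(-4)) or (not (min(z, y) < ((0 + -3) + y)))) is true, then t=1, then s=-32, then p=1, then (i=-1), then p=-30, then (k=0), then p=-21, then (k=1), then p=-11, then (k=2), then p=0, then (i=0), then p=0, then (k=0), then p=9, then (k=1), then p=19, then (k=2), then p=30, then (i=1), then p=600, then (k=0), then p=609, then (k=1), then p=619, then (k=2), then p=630, then (i=2), then p=18900, then (k=0), then p=18909, then (k=1), then p=18919, then (k=2), then p=18930, then p=7, then returns -13 — matching result -13.
Every one of the 216 inputs gives matching results.
verdict: equivalent


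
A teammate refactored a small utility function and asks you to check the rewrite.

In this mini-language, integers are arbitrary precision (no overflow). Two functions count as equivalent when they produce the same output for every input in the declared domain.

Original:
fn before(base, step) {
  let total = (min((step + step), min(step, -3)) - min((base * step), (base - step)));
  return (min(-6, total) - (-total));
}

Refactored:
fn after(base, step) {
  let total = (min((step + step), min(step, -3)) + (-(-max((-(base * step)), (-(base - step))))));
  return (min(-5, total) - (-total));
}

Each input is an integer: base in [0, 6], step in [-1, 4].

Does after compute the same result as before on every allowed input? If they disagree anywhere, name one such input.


At base=0, step=-1: before gives -9, after gives -8.
verdict: not equivalent; witness: base=0, step=-1


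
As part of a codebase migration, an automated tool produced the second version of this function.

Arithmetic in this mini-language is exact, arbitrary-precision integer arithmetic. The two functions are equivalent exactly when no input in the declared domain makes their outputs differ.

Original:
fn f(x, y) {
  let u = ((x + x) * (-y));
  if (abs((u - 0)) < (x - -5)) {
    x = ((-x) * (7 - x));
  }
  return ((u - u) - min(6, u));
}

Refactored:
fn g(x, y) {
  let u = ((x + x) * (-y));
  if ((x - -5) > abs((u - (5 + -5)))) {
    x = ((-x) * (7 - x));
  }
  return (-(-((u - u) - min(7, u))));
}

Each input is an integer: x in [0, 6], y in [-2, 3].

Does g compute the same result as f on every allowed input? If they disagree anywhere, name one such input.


Not equivalent: x=2, y=-2 separates them (-6 vs -7).
f: u becomes 8; next (abs((u - 0)) < (x - -5)) evaluates to false; next final value -6
g: u becomes 8; next ((x - -5) > abs((u - (5 + -5)))) evaluates to false; next final value -7
verdict: not equivalent; witness: x=2, y=-2


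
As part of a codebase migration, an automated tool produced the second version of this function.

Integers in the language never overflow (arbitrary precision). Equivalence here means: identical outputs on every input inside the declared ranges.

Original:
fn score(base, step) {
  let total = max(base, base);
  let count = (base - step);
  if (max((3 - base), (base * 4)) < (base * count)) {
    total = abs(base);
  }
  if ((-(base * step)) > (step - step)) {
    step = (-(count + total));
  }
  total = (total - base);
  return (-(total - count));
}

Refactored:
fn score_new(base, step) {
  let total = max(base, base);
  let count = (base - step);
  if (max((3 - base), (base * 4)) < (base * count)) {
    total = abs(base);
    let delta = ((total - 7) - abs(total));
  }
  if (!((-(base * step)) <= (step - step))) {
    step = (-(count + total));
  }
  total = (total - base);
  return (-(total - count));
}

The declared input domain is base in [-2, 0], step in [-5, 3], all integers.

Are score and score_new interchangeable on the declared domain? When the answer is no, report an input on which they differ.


This is a faithful refactor — min/max/abs usage differs, plus constant usage differs, plus local variable names differ, plus boolean connective usage differs, plus statement counts differ, plus comparison usage differs, plus arithmetic usage differs, but the computed results match everywhere.
One worked example (base=-2, step=-4) — score: total=-2, then count=2, then (max((3 - base), (base * 4)) < (base * count)) is false, then ((-(base * step)) > (step - step)) is false, then total=0, then returns 2; score_new: total=-2, then count=2, then (max((3 - base), (base * 4)) < (base * count)) is false, then (!((-(base * step)) <= (step - step))) is false, then total=0, then returns 2; agreement on 2.
Across all 27 domain points the two functions coincide.
verdict: equivalent


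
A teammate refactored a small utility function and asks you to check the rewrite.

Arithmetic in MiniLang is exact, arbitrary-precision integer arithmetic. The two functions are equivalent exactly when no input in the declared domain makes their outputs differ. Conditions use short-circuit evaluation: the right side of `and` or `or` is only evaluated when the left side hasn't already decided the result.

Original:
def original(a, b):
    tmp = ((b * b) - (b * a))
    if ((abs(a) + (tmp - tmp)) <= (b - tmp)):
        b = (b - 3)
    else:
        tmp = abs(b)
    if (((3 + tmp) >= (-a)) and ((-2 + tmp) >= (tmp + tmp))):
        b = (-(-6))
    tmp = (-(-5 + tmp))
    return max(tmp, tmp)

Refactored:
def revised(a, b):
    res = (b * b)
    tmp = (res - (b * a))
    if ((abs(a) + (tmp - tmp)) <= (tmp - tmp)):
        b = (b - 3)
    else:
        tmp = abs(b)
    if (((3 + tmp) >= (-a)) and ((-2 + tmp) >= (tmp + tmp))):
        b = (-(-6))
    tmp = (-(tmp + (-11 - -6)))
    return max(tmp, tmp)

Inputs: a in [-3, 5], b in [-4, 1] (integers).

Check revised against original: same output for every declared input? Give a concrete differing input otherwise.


Evaluate both at a=0, b=-4.
original: tmp becomes 16; next ((abs(a) + (tmp - tmp)) <= (b - tmp)) evaluates to false; next tmp becomes 4; next (((3 + tmp) >= (-a)) and ((-2 + tmp) >= (tmp + tmp))) evaluates to false; next tmp becomes 1; next final value 1
revised: res becomes 16; next tmp becomes 16; next ((abs(a) + (tmp - tmp)) <= (tmp - tmp)) evaluates to true; next b becomes -7; next (((3 + tmp) >= (-a)) and ((-2 + tmp) >= (tmp + tmp))) evaluates to false; next tmp becomes -11; next final value -11
1 against -11: the behavior changed.
verdict: not equivalent; witness: a=0, b=-4


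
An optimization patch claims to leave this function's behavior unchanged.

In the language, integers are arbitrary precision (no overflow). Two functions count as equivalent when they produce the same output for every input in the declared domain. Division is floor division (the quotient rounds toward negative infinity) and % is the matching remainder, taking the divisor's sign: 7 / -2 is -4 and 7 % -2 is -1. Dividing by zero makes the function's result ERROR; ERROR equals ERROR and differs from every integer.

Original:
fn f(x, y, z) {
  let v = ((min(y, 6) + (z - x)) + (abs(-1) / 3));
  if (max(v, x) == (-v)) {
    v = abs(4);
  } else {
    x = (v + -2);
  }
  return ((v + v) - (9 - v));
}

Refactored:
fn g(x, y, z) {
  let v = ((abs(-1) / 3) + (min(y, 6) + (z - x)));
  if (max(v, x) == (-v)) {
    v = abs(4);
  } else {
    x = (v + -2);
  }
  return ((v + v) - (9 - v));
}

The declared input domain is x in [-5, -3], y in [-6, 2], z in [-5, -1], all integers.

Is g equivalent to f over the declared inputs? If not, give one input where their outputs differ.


Behavior is preserved: although same computation, different form, the outputs never diverge.
One worked example (x=-4, y=1, z=-2) — f: v=3, then (max(v, x) == (-v)) is false, then x=1, then returns 0; g: v=3, then (max(v, x) == (-v)) is false, then x=1, then returns 0; agreement on 0.
Every one of the 135 inputs gives matching results.
verdict: equivalent


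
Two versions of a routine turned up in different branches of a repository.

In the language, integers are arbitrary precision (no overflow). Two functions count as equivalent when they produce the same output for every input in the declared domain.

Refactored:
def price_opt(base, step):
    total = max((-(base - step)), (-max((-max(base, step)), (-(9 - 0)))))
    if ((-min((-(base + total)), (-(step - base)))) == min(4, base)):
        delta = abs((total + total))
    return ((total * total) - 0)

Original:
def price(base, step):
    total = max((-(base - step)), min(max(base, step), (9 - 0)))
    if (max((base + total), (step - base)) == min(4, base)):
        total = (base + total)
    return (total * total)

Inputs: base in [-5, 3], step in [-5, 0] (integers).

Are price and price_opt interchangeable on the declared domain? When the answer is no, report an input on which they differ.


Run the pair on base=-2, step=-4.
price: total=-2, then (max((base + total), (step - base)) == min(4, base)) is true, then total=-4, then returns 16
price_opt: total=-2, then ((-min((-(base + total)), (-(step - base)))) == min(4, base)) is true, then delta=4, then returns 4
16 and 4 differ, so these are not the same function on this domain.
verdict: not equivalent; witness: base=-2, step=-4


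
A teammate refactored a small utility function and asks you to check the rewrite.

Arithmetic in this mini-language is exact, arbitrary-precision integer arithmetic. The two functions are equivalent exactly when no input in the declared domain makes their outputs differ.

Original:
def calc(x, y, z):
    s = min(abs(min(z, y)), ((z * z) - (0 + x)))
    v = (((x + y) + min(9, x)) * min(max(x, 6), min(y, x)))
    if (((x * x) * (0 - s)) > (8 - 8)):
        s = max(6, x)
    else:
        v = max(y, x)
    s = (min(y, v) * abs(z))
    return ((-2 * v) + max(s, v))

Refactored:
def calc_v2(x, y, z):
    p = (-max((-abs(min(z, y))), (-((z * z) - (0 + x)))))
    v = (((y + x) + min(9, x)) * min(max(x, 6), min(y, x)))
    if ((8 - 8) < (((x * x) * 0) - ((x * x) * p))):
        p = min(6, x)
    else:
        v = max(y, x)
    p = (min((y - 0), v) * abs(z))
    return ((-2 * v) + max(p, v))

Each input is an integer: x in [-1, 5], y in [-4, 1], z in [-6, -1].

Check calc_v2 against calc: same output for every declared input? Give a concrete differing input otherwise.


Although `max(6, x)` became `min(6, x)`, no input in the stated domain can expose it.
One worked example (x=0, y=0, z=-6) — calc: s becomes 6; next v becomes 0; next (((x * x) * (0 - s)) > (8 - 8)) evaluates to false; next v becomes 0; next s becomes 0; next final value 0; calc_v2: p becomes 6; next v becomes 0; next ((8 - 8) < (((x * x) * 0) - ((x * x) * p))) evaluates to false; next v becomes 0; next p becomes 0; next final value 0; agreement on 0.
An exhaustive pass over the 252 declared inputs shows identical outputs.
verdict: equivalent


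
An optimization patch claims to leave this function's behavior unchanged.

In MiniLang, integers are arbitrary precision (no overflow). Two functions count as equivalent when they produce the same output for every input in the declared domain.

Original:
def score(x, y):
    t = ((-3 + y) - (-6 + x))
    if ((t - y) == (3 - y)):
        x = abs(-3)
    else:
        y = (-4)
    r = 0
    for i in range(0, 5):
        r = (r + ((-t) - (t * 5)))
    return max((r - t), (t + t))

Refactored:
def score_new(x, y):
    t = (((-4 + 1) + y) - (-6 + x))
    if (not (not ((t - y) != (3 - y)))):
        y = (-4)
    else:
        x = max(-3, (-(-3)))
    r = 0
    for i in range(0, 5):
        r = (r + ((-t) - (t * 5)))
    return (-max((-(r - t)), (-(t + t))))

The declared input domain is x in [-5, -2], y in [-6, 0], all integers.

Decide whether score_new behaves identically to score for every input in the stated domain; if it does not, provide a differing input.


The rewrite breaks on x=-5, y=-6, where the results are 4 and -62.
score: t becomes 2; next ((t - y) == (3 - y)) evaluates to false; next y becomes -4; next r becomes 0; next at i=0:; next r becomes -12; next at i=1:; next r becomes -24; next at i=2:; next r becomes -36; next at i=3:; next r becomes -48; next at i=4:; next r becomes -60; next final value 4
score_new: t becomes 2; next (not (not ((t - y) != (3 - y)))) evaluates to true; next y becomes -4; next r becomes 0; next at i=0:; next r becomes -12; next at i=1:; next r becomes -24; next at i=2:; next r becomes -36; next at i=3:; next r becomes -48; next at i=4:; next r becomes -60; next final value -62
verdict: not equivalent; witness: x=-5, y=-6


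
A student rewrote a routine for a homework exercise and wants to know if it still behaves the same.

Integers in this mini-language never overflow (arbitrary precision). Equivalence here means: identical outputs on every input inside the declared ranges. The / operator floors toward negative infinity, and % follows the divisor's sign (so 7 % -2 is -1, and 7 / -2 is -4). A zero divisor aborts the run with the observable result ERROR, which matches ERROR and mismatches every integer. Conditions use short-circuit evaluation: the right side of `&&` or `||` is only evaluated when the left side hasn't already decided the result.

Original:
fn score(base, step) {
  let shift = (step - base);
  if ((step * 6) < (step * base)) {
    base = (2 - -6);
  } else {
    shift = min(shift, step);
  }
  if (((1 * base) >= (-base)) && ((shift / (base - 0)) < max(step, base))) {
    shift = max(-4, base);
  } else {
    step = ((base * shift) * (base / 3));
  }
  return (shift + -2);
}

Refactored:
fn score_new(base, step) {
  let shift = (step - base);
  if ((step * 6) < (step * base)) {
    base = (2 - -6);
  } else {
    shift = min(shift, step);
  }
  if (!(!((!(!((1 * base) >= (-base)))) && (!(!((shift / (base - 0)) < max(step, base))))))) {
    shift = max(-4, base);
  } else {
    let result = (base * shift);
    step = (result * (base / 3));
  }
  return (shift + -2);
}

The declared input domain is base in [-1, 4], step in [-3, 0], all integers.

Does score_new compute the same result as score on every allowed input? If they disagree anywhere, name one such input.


Reading the diff, among the changes: local variable names differ, statement counts differ, boolean connective usage differs.
One worked example (base=-1, step=-2) — score: shift = -1; ((step * 6) < (step * base)) -> true; base = 8; (((1 * base) >= (-base)) && ((shift / (base - 0)) < max(step, base))) -> true; shift = 8; return 6; score_new: shift = -1; ((step * 6) < (step * base)) -> true; base = 8; (!(!((!(!((1 * base) >= (-base)))) && (!(!((shift / (base - 0)) < max(step, base))))))) -> true; shift = 8; return 6; agreement on 6.
Sweeping the whole domain (24 inputs) finds no disagreement.
verdict: equivalent


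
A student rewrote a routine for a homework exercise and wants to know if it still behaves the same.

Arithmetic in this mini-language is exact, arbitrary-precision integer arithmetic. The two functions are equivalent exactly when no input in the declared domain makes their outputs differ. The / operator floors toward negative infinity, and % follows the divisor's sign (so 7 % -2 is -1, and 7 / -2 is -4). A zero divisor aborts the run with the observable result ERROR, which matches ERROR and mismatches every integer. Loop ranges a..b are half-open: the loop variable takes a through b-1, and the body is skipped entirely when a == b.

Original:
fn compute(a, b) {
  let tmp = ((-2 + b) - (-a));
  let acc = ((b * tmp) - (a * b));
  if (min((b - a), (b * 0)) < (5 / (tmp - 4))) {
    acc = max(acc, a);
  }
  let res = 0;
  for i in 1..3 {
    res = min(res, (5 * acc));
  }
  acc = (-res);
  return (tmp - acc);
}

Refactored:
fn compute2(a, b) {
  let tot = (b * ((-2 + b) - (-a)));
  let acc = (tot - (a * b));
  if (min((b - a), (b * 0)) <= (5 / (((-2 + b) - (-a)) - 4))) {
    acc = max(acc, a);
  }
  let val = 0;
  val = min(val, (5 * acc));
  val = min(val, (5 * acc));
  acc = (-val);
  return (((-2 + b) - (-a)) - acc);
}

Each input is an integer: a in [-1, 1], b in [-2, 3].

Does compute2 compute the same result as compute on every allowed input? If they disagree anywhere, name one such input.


Equivalent. Whatever the rewrite altered, no input in the stated domain can expose a difference.
Every one of the 18 inputs gives matching results.
Spot check at a=-1, b=1 — compute: tmp becomes -2; next acc becomes -1; next (min((b - a), (b * 0)) < (5 / (tmp - 4))) evaluates to false; next res becomes 0; next at i=1:; next res becomes -5; next at i=2:; next res becomes -5; next acc becomes 5; next final value -7. compute2: tot becomes -2; next acc becomes -1; next (min((b - a), (b * 0)) <= (5 / (((-2 + b) - (-a)) - 4))) evaluates to false; next val becomes 0; next val becomes -5; next val becomes -5; next acc becomes 5; next final value -7. Both give -7.
verdict: equivalent


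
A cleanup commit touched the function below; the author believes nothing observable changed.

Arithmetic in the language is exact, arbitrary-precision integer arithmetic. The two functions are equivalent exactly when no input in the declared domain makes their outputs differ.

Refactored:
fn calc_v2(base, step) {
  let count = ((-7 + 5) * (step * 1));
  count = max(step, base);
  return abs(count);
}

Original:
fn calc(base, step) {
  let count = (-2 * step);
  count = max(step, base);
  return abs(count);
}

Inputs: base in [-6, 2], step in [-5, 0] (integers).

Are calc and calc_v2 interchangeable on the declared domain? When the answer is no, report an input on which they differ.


This is a faithful refactor — arithmetic usage differs, constant usage differs, but the computed results match everywhere.
Tracing base=-6, step=-4: calc: count=8, then count=-4, then returns 4 | calc_v2: count=8, then count=-4, then returns 4 — matching result 4.
Across all 54 domain points the two functions coincide.
verdict: equivalent


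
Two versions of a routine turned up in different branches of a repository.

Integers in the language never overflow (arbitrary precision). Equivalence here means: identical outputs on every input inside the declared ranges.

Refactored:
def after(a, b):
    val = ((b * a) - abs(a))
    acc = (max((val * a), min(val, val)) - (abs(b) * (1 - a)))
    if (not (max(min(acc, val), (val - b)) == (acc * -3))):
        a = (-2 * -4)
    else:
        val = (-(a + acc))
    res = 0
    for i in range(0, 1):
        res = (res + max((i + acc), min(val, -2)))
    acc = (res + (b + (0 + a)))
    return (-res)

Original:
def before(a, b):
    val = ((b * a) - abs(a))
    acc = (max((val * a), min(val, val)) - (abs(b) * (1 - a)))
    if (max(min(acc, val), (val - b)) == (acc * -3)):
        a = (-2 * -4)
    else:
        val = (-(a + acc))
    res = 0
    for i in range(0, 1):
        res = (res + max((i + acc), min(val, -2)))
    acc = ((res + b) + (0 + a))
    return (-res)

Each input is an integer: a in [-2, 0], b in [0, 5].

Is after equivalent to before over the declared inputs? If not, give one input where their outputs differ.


Evaluate both at a=-1, b=4.
before: val = -5; acc = -3; (max(min(acc, val), (val - b)) == (acc * -3)) -> false; val = 4; res = 0; [i=0]; res = -2; acc = 1; return 2
after: val = -5; acc = -3; (not (max(min(acc, val), (val - b)) == (acc * -3))) -> true; a = 8; res = 0; [i=0]; res = -3; acc = 9; return 3
2 and 3 differ, so these are not the same function on this domain.
verdict: not equivalent; witness: a=-1, b=4


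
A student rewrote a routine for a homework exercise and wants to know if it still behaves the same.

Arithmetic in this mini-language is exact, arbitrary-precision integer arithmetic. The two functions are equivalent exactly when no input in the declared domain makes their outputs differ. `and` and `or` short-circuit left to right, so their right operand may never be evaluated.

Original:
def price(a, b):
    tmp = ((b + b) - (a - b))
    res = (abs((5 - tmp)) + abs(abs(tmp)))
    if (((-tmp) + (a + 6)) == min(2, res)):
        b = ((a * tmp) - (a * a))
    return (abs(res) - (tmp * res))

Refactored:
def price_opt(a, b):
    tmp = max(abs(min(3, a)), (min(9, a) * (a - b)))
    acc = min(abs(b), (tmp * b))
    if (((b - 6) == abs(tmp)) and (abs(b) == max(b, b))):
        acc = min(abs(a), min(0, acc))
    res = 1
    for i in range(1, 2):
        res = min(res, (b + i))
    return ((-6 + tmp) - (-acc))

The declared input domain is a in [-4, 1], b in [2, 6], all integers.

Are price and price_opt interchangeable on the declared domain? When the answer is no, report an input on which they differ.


Run the pair on a=-4, b=2.
price: tmp becomes 10; next res becomes 15; next (((-tmp) + (a + 6)) == min(2, res)) evaluates to false; next final value -135
price_opt: tmp becomes 24; next acc becomes 2; next (((b - 6) == abs(tmp)) and (abs(b) == max(b, b))) evaluates to false; next res becomes 1; next at i=1:; next res becomes 1; next final value 20
-135 vs 20 — the two versions disagree here.
verdict: not equivalent; witness: a=-4, b=2


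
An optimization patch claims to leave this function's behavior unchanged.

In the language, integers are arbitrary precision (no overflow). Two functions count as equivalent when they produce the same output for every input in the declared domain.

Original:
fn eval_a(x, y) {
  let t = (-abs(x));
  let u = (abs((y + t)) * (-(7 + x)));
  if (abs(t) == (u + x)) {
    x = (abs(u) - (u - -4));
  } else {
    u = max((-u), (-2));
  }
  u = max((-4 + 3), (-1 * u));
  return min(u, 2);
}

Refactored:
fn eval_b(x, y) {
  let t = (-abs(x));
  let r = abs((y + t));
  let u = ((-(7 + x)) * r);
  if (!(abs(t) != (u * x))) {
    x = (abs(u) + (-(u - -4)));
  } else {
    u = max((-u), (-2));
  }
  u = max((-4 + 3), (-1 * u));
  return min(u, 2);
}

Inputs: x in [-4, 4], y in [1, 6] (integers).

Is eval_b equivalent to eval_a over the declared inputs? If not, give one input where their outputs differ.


Run the pair on x=0, y=1.
eval_a: t := 0 | u := -7 | (abs(t) == (u + x)): false | u := 7 | u := -1 | result -1
eval_b: t := 0 | r := 1 | u := -7 | (!(abs(t) != (u * x))): true | x := 10 | u := 7 | result 2
-1 against 2: the behavior changed.
verdict: not equivalent; witness: x=0, y=1


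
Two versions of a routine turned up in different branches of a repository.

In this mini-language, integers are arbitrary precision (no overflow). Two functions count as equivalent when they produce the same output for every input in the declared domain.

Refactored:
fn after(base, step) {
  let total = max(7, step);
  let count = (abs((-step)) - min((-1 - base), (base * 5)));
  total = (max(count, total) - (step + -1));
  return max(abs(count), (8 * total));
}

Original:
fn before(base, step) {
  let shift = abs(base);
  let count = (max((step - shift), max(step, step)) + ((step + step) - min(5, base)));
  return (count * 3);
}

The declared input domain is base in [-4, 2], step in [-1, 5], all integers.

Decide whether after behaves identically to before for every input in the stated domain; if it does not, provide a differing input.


Consider the input base=-4, step=-1.
before: shift becomes 4; next count becomes 1; next final value 3
after: total becomes 7; next count becomes 21; next total becomes 23; next final value 184
3 and 184 differ, so these are not the same function on this domain.
verdict: not equivalent; witness: base=-4, step=-1


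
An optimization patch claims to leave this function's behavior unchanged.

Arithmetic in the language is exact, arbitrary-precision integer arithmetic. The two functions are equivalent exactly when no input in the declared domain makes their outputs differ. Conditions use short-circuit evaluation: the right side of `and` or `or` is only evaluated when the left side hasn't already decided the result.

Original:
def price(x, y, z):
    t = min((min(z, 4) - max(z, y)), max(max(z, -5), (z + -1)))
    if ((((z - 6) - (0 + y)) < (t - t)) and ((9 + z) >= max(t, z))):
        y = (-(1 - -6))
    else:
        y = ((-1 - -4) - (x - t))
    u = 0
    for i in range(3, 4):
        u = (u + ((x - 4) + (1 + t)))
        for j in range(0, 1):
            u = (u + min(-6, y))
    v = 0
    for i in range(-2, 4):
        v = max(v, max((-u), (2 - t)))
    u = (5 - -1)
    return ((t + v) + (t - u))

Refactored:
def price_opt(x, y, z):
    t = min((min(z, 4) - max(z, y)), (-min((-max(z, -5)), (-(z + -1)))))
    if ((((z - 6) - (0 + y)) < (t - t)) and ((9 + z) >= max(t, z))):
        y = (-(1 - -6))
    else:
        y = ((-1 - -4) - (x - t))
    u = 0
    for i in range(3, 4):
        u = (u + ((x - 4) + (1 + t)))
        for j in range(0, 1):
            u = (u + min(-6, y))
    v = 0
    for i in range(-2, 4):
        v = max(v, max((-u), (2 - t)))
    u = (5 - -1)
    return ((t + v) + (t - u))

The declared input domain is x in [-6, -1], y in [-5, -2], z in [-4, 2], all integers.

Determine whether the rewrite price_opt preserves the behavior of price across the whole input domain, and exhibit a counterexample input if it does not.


Reading the diff, among the changes: min/max/abs usage differs.
One worked example (x=-2, y=-2, z=-1) — price: t becomes -1; next ((((z - 6) - (0 + y)) < (t - t)) and ((9 + z) >= max(t, z))) evaluates to true; next y becomes -7; next u becomes 0; next at i=3:; next u becomes -6; next at j=0:; next u becomes -13; next v becomes 0; next at i=-2:; next v becomes 13; next at i=-1:; next v becomes 13; next at i=0:; next v becomes 13; next at i=1:; next v becomes 13; next at i=2:; next v becomes 13; next at i=3:; next v becomes 13; next u becomes 6; next final value 5; price_opt: t becomes -1; next ((((z - 6) - (0 + y)) < (t - t)) and ((9 + z) >= max(t, z))) evaluates to true; next y becomes -7; next u becomes 0; next at i=3:; next u becomes -6; next at j=0:; next u becomes -13; next v becomes 0; next at i=-2:; next v becomes 13; next at i=-1:; next v becomes 13; next at i=0:; next v becomes 13; next at i=1:; next v becomes 13; next at i=2:; next v becomes 13; next at i=3:; next v becomes 13; next u becomes 6; next final value 5; agreement on 5.
An exhaustive pass over the 168 declared inputs shows identical outputs.
verdict: equivalent


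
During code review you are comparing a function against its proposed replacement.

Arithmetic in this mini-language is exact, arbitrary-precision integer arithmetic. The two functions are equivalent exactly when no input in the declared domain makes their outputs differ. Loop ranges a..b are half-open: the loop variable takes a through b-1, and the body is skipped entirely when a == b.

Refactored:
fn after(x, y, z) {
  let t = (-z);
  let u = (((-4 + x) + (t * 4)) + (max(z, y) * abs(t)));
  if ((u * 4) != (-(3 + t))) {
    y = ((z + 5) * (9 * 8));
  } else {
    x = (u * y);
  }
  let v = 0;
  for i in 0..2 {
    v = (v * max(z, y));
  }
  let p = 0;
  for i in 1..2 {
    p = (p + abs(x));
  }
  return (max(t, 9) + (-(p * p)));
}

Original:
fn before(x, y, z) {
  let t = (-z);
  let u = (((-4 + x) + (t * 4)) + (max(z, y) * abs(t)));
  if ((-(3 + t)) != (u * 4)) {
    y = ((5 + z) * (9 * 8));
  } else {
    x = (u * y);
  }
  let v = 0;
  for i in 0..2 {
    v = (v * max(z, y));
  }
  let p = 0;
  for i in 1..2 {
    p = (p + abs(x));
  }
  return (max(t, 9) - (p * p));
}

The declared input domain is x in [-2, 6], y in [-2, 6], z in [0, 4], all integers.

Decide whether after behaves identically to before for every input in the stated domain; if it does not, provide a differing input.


The two versions differ — the changes include arithmetic usage differs.
One worked example (x=2, y=3, z=1) — before: t := -1 | u := -3 | ((-(3 + t)) != (u * 4)): true | y := 432 | v := 0 | iter i=0: | v := 0 | iter i=1: | v := 0 | p := 0 | iter i=1: | p := 2 | result 5; after: t := -1 | u := -3 | ((u * 4) != (-(3 + t))): true | y := 432 | v := 0 | iter i=0: | v := 0 | iter i=1: | v := 0 | p := 0 | iter i=1: | p := 2 | result 5; agreement on 5.
Checked all 405 inputs in the declared domain: the outputs agree on every one.
verdict: equivalent


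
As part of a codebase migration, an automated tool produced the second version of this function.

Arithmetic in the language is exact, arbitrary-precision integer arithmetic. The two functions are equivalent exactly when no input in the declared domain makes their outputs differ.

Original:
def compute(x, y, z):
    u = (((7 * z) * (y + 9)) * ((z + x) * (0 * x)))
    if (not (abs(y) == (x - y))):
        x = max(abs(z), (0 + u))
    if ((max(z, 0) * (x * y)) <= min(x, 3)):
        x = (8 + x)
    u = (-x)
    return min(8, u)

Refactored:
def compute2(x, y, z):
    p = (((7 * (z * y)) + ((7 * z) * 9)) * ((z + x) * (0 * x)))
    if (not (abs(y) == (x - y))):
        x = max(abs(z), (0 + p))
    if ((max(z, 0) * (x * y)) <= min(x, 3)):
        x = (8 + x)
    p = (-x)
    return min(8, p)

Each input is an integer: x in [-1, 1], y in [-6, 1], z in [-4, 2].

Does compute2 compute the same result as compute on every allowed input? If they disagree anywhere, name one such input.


Side by side, the visible changes include: local variable names differ; arithmetic usage differs; constant usage differs.
One worked example (x=1, y=0, z=-4) — compute: u = 0; (not (abs(y) == (x - y))) -> true; x = 4; ((max(z, 0) * (x * y)) <= min(x, 3)) -> true; x = 12; u = -12; return -12; compute2: p = 0; (not (abs(y) == (x - y))) -> true; x = 4; ((max(z, 0) * (x * y)) <= min(x, 3)) -> true; x = 12; p = -12; return -12; agreement on -12.
Checked all 168 inputs in the declared domain: the outputs agree on every one.
verdict: equivalent


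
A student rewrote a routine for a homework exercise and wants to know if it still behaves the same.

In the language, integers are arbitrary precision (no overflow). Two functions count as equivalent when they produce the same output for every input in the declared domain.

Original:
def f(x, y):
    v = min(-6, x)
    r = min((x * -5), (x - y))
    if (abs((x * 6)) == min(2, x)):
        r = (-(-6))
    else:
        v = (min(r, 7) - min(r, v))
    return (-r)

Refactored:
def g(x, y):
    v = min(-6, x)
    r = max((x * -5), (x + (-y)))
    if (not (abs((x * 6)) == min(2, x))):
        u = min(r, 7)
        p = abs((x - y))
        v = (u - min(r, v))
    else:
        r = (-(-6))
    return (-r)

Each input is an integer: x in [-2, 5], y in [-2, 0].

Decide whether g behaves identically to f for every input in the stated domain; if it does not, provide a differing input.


Evaluate both at x=-2, y=-2.
f: v := -6 | r := 0 | (abs((x * 6)) == min(2, x)): false | v := 6 | result 0
g: v := -6 | r := 10 | (not (abs((x * 6)) == min(2, x))): true | u := 7 | p := 0 | v := 13 | result -10
0 and -10 differ, so these are not the same function on this domain.
verdict: not equivalent; witness: x=-2, y=-2


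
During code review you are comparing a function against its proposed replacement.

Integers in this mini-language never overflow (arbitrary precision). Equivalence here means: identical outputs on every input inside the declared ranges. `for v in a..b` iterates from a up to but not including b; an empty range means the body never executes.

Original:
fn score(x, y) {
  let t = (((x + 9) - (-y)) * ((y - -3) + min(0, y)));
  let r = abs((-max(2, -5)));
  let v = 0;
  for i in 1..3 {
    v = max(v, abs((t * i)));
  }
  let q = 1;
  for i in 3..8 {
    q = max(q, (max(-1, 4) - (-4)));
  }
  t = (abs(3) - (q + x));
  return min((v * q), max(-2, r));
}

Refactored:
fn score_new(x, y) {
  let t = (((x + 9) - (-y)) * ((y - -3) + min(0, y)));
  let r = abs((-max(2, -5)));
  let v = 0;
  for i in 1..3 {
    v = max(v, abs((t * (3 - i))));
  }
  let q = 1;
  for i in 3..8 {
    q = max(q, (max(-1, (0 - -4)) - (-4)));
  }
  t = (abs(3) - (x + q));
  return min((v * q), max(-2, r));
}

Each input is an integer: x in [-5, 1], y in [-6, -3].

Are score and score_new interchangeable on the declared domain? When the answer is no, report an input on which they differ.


The two versions differ — the changes include arithmetic usage differs, plus constant usage differs.
As a probe, take x=1, y=-5: score runs t = -35; r = 2; v = 0; [i=1]; v = 35; [i=2]; v = 70; q = 1; [i=3]; q = 8; [i=4]; q = 8; [i=5]; q = 8; [i=6]; q = 8; [i=7]; q = 8; t = -6; return 2; score_new runs t = -35; r = 2; v = 0; [i=1]; v = 70; [i=2]; v = 70; q = 1; [i=3]; q = 8; [i=4]; q = 8; [i=5]; q = 8; [i=6]; q = 8; [i=7]; q = 8; t = -6; return 2; both end at 2.
Across all 28 domain points the two functions coincide.
verdict: equivalent


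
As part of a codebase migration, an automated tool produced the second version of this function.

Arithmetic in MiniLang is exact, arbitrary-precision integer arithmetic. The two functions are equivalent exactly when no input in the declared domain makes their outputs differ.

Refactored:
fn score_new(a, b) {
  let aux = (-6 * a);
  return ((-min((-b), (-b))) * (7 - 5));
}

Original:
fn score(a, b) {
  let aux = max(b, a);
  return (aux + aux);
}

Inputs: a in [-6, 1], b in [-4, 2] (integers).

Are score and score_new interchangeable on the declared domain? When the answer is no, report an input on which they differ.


At a=-3, b=-4: score gives -6, score_new gives -8.
verdict: not equivalent; witness: a=-3, b=-4


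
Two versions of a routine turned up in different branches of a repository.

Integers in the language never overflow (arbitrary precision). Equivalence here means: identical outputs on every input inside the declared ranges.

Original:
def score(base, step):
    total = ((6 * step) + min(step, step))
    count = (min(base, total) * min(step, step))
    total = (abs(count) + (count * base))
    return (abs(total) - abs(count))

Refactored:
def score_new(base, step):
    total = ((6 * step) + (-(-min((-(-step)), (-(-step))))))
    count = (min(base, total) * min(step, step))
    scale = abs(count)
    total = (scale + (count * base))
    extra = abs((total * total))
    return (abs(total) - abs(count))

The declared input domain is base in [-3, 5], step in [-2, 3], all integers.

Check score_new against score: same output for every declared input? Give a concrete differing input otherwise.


Equivalent — the differences include min/max/abs usage differs, and statement counts differ, and local variable names differ, and arithmetic usage differs, yet no declared input distinguishes the two.
As a probe, take base=4, step=-2: score runs total becomes -14; next count becomes 28; next total becomes 140; next final value 112; score_new runs total becomes -14; next count becomes 28; next scale becomes 28; next total becomes 140; next extra becomes 19600; next final value 112; both end at 112.
Checked all 54 inputs in the declared domain: the outputs agree on every one.
verdict: equivalent


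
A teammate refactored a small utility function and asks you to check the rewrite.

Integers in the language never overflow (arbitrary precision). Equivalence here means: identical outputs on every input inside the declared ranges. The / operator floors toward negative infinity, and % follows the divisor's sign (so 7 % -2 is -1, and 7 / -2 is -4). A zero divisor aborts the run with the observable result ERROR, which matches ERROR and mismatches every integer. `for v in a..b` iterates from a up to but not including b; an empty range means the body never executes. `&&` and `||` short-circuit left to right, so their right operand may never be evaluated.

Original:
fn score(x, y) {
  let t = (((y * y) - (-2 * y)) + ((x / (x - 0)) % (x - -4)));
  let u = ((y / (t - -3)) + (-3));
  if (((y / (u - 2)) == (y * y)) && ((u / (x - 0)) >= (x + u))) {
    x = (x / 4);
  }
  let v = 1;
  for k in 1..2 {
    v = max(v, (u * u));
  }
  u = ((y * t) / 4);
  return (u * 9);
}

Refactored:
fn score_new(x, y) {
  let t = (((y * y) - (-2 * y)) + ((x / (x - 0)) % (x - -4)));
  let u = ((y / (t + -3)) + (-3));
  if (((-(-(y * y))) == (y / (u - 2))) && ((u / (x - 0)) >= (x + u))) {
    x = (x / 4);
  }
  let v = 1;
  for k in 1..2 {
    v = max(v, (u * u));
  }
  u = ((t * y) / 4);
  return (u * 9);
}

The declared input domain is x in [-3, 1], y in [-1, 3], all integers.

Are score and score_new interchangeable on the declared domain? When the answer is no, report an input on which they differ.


Not equivalent: x=-3, y=1 separates them (0 vs ERROR).
score: t := 3 | u := -3 | (((y / (u - 2)) == (y * y)) && ((u / (x - 0)) >= (x + u))): false | v := 1 | iter k=1: | v := 9 | u := 0 | result 0
score_new: t := 3 | divide-by-zero, output ERROR
verdict: not equivalent; witness: x=-3, y=1


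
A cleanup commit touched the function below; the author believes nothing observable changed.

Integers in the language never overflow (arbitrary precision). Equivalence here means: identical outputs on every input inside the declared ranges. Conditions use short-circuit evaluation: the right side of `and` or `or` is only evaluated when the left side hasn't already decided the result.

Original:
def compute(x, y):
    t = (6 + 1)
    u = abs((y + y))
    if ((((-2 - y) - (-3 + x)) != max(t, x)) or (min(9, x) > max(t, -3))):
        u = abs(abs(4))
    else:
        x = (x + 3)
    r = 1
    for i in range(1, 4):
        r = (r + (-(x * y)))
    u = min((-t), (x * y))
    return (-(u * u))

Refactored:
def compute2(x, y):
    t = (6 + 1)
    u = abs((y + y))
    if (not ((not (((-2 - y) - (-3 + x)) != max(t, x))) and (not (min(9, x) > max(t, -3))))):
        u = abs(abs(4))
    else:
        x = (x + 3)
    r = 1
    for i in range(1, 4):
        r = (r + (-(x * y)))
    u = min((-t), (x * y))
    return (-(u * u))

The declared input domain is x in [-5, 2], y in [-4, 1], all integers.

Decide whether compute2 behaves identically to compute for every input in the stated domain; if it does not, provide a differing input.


Behavior is preserved: although boolean connective usage differs, the outputs never diverge.
Spot check at x=-3, y=-1 — compute: t := 7 | u := 2 | ((((-2 - y) - (-3 + x)) != max(t, x)) or (min(9, x) > max(t, -3))): true | u := 4 | r := 1 | iter i=1: | r := -2 | iter i=2: | r := -5 | iter i=3: | r := -8 | u := -7 | result -49. compute2: t := 7 | u := 2 | (not ((not (((-2 - y) - (-3 + x)) != max(t, x))) and (not (min(9, x) > max(t, -3))))): true | u := 4 | r := 1 | iter i=1: | r := -2 | iter i=2: | r := -5 | iter i=3: | r := -8 | u := -7 | result -49. Both give -49.
An exhaustive pass over the 48 declared inputs shows identical outputs.
verdict: equivalent
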